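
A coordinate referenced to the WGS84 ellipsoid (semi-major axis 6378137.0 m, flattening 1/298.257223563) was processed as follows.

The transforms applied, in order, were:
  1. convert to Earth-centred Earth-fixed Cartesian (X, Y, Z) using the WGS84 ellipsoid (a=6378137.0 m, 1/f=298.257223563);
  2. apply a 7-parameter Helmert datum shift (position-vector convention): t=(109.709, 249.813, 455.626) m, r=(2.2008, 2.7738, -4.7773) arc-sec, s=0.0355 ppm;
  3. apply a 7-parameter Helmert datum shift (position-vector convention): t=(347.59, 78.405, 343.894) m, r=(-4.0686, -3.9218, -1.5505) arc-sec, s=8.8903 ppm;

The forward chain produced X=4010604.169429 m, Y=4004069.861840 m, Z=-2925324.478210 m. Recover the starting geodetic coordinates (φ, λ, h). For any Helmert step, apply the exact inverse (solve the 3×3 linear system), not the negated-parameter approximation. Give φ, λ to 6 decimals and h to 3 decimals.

start: X=4010604.1694, Y=4004069.8618, Z=-2925324.4782 m
→ Helmert⁻¹: X=4010135.2024, Y=4004043.7134, Z=-2925639.6285
→ Helmert⁻¹: X=4009971.9670, Y=4003855.4126, Z=-2926083.9457
→ geod (Bowring, a=6378137.000): φ=-27.46760900°, λ=44.95626900°, h=3897.8230 m

φ=-27.467609°, λ=44.956269°, h=3897.823 m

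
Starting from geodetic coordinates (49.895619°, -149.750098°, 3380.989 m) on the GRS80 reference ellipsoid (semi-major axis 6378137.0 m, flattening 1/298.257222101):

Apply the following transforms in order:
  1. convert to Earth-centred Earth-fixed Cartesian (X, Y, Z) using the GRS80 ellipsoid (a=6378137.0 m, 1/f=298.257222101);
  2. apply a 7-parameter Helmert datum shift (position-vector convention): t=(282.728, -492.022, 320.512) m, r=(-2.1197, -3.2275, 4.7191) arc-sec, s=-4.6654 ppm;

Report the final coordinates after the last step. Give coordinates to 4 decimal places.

X=-3557809.9700 m, Y=-2075517.0366 m, Z=4858167.6364 m

start: φ=49.895619°, λ=-149.750098°, h=3380.989 m
→ ECEF (a=6378137.000, f=1/298.257222101): X=-3558080.7583, Y=-2075003.2134, Z=4857904.1389
→ Helmert 7p (PV): X=-3557809.9700, Y=-2075517.0366, Z=4858167.6364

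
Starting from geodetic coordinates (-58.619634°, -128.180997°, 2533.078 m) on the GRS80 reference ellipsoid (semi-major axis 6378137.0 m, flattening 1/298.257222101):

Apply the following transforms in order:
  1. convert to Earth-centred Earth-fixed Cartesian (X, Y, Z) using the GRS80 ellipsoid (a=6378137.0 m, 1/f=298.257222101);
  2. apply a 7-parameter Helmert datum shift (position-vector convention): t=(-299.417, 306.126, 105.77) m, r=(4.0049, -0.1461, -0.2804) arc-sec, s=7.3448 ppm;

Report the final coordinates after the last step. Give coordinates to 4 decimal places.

start: φ=-58.619634°, λ=-128.180997°, h=2533.078 m
→ ECEF (a=6378137.000, f=1/298.257222101): X=-2058837.5948, Y=-2618102.1956, Z=-5424156.3886
→ Helmert 7p (PV): X=-2059151.8507, Y=-2617707.1823, Z=-5424142.7505

X=-2059151.8507 m, Y=-2617707.1823 m, Z=-5424142.7505 m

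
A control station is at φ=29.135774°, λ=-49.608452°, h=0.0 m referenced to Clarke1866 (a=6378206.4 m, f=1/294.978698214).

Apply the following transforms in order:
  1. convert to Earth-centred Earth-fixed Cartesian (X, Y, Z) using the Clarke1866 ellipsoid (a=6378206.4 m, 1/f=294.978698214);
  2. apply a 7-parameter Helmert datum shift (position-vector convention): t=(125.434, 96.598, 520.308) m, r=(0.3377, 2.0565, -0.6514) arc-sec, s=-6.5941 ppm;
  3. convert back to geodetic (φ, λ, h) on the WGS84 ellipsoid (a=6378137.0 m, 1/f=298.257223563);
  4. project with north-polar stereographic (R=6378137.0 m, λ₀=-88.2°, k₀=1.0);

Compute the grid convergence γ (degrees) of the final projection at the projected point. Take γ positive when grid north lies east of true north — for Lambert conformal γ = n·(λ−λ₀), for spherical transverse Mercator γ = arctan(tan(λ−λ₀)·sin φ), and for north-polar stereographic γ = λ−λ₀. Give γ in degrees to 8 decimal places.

start: φ=29.135774°, λ=-49.608452°, h=0.000 m
→ ECEF (a=6378206.400, f=1/294.978698214): X=3613054.6814, Y=-4246593.9310, Z=3086884.4541
→ Helmert 7p (PV): X=3613173.6562, Y=-4246485.7947, Z=3087341.4317
→ geod (Bowring, a=6378137.000): φ=29.13757583°, λ=-49.60680075°, h=231.0480 m
→ into stereo (λ₀=-88.2°): φ=29.13757583°, λ−λ₀=38.59319925°
convergence γ = 38.59319925°

38.59319925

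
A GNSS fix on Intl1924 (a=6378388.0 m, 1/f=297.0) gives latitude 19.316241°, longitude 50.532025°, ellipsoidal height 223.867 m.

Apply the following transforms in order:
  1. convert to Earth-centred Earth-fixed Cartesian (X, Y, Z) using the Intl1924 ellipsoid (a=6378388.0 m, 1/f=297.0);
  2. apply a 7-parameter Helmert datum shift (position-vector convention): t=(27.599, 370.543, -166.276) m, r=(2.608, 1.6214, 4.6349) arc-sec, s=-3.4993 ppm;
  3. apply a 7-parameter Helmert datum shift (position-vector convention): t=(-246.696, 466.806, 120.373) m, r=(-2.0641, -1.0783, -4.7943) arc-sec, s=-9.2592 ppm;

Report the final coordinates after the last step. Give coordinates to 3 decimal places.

X=3827452.028 m, Y=4649445.604 m, Z=2096446.253 m

start: φ=19.316241°, λ=50.532025°, h=223.867 m
→ ECEF (a=6378388.000, f=1/297.0): X=3827710.8375, Y=4648676.0543, Z=2096516.7282
→ Helmert 7p (PV): X=3827637.0640, Y=4649089.8328, Z=2096371.8046
→ Helmert 7p (PV): X=3827452.0277, Y=4649445.6037, Z=2096446.2534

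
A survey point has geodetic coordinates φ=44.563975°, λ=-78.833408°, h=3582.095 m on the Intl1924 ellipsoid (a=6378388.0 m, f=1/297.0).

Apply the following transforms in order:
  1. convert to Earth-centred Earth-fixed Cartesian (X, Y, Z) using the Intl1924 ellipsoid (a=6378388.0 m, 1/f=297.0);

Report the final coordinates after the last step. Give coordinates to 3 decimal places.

X=882032.365 m, Y=-4468261.240 m, Z=4455549.056 m

start: φ=44.563975°, λ=-78.833408°, h=3582.095 m
→ ECEF (a=6378388.000, f=1/297.0): X=882032.3650, Y=-4468261.2404, Z=4455549.0565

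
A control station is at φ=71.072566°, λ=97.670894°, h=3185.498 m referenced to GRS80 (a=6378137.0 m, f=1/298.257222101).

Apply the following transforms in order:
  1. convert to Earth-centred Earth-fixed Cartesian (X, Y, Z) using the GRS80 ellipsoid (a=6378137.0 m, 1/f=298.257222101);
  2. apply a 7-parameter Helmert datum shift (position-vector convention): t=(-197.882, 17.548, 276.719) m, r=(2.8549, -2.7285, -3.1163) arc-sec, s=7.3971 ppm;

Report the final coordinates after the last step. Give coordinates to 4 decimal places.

start: φ=71.072566°, λ=97.670894°, h=3185.498 m
→ ECEF (a=6378137.000, f=1/298.257222101): X=-277128.3883, Y=2057557.2327, Z=6013926.1529
→ Helmert 7p (PV): X=-277376.7876, Y=2057510.9486, Z=6014272.1704

X=-277376.7876 m, Y=2057510.9486 m, Z=6014272.1704 m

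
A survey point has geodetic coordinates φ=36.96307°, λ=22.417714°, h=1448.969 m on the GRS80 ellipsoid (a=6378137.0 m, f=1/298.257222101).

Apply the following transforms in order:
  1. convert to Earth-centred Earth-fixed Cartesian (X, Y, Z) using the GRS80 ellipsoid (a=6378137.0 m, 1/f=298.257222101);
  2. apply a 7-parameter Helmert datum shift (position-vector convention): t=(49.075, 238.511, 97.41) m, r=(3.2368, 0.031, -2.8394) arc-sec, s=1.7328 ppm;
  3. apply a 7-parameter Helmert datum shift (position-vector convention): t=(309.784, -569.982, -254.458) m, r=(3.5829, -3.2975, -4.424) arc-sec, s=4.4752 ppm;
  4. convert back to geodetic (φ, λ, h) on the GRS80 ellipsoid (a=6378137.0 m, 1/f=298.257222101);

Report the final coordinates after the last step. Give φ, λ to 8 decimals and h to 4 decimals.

start: φ=36.963070°, λ=22.417714°, h=1448.969 m
→ ECEF (a=6378137.000, f=1/298.257222101): X=4717926.6974, Y=1946295.7058, Z=3814990.5098
→ Helmert 7p (PV): X=4718011.3133, Y=1946412.7766, Z=3815124.3636
→ Helmert 7p (PV): X=4718322.9669, Y=1945684.0416, Z=3814996.2150
→ geod (Bowring, a=6378137.000): φ=36.96239002°, λ=22.40966975°, h=1558.7588 m

φ=36.96239002°, λ=22.40966975°, h=1558.7588 m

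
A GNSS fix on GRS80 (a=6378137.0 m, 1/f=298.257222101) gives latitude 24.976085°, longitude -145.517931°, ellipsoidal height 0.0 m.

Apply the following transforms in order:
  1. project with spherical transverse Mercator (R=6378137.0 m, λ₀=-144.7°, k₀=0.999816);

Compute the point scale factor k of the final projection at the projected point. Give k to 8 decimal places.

0.99989972

start: φ=24.976085°, λ=-145.517931°, h=0.000 m
→ into tm (λ₀=-144.7°): φ=24.97608500°, λ−λ₀=-0.81793100°
scale k = 0.99989972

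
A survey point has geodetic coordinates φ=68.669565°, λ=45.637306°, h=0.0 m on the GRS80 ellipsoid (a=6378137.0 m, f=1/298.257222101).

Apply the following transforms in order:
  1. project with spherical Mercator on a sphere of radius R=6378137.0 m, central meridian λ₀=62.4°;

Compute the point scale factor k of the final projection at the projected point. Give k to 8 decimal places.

2.74917048

start: φ=68.669565°, λ=45.637306°, h=0.000 m
→ into merc (λ₀=62.4°): φ=68.66956500°, λ−λ₀=-16.76269400°
scale k = 2.74917048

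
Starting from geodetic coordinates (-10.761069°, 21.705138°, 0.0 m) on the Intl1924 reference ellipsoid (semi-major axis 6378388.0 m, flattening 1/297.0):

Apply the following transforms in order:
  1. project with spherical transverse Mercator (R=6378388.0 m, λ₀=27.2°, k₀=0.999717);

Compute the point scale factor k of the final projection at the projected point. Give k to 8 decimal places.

1.00417015

start: φ=-10.761069°, λ=21.705138°, h=0.000 m
→ into tm (λ₀=27.2°): φ=-10.76106900°, λ−λ₀=-5.49486200°
scale k = 1.00417015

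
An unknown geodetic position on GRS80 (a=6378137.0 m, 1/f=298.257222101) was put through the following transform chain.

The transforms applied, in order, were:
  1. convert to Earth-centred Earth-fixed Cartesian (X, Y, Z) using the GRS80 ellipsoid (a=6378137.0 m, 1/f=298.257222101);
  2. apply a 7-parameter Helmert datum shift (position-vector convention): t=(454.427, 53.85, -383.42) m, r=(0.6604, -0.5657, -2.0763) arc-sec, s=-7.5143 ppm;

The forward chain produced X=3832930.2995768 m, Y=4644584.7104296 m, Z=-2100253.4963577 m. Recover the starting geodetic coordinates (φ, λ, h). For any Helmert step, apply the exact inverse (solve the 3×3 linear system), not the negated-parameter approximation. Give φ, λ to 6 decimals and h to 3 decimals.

φ=-19.345052°, λ=50.472531°, h=1464.521 m

start: X=3832930.2996, Y=4644584.7104, Z=-2100253.4964 m
→ Helmert⁻¹: X=3832452.1586, Y=4644597.6160, Z=-2099911.2370
→ geod (Bowring, a=6378137.000): φ=-19.34505200°, λ=50.47253100°, h=1464.5210 m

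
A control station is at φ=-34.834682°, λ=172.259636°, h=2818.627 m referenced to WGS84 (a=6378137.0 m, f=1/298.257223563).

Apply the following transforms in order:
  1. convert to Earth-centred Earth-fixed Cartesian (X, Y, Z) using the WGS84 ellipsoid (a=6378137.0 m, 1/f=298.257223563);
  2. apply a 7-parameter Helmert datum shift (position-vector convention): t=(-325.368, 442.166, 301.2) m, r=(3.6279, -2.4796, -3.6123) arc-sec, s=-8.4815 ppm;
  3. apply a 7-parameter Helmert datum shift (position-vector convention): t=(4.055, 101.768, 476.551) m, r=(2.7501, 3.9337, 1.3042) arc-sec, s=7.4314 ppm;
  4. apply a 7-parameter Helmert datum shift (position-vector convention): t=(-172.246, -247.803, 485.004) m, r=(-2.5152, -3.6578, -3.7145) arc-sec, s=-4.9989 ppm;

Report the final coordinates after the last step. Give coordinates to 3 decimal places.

start: φ=-34.834682°, λ=172.259636°, h=2818.627 m
→ ECEF (a=6378137.000, f=1/298.257223563): X=-5195464.7745, Y=706181.7875, Z=-3624438.3516
→ Helmert 7p (PV): X=-5195690.1394, Y=706772.6992, Z=-3624156.4468
→ Helmert 7p (PV): X=-5195798.2817, Y=706895.1879, Z=-3623598.3166
→ Helmert 7p (PV): X=-5195867.5657, Y=706693.2327, Z=-3623195.9578

X=-5195867.566 m, Y=706693.233 m, Z=-3623195.958 m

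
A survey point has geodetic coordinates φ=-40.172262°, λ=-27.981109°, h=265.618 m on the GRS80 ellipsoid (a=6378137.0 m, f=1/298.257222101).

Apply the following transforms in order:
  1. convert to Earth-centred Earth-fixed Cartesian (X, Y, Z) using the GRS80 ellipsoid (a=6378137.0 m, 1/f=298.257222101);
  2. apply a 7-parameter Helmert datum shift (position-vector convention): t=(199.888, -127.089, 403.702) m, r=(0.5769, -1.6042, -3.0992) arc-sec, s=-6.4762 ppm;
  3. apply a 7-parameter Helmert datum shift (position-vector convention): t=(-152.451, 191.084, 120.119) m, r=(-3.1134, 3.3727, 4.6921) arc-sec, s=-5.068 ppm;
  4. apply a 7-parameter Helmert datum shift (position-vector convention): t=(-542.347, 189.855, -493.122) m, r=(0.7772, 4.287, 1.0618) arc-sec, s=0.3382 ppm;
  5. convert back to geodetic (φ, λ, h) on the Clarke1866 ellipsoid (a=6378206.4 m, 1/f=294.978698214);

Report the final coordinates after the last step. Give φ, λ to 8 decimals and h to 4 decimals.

φ=-40.17865292°, λ=-27.98148936°, h=-220.6029 m

start: φ=-40.172262°, λ=-27.981109°, h=265.618 m
→ ECEF (a=6378137.000, f=1/298.257222101): X=4310063.7253, Y=-2289879.0233, Z=-4092790.8017
→ Helmert 7p (PV): X=4310233.1255, Y=-2290044.5954, Z=-4092333.4777
→ Helmert 7p (PV): X=4310044.0091, Y=-2289805.6271, Z=-4092228.5302
→ Helmert 7p (PV): X=4309429.8543, Y=-2289578.9401, Z=-4092821.2439
→ geod (Bowring, a=6378206.400): φ=-40.17865292°, λ=-27.98148936°, h=-220.6029 m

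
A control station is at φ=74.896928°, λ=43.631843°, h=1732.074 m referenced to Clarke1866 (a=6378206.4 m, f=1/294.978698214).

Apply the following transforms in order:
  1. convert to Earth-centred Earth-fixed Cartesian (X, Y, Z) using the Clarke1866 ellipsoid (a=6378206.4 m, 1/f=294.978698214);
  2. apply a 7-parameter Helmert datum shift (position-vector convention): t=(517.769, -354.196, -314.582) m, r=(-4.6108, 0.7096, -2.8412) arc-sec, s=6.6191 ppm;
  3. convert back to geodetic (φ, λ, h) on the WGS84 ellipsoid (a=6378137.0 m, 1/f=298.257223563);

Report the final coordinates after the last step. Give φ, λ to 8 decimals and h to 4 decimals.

φ=74.89296926°, λ=43.61288437°, h=1351.9507 m

start: φ=74.896928°, λ=43.631843°, h=1732.074 m
→ ECEF (a=6378206.400, f=1/294.978698214): X=1206990.0012, Y=1150680.8433, Z=6137271.9751
→ Helmert 7p (PV): X=1207552.7234, Y=1150454.8301, Z=6136968.1417
→ geod (Bowring, a=6378137.000): φ=74.89296926°, λ=43.61288437°, h=1351.9507 m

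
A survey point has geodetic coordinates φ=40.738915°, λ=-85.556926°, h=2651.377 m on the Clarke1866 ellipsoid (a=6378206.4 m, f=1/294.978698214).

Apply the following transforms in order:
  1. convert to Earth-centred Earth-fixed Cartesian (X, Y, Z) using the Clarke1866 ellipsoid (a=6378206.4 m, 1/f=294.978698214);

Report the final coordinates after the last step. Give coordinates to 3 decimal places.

X=375079.681 m, Y=-4827150.821 m, Z=4142029.430 m

start: φ=40.738915°, λ=-85.556926°, h=2651.377 m
→ ECEF (a=6378206.400, f=1/294.978698214): X=375079.6812, Y=-4827150.8211, Z=4142029.4303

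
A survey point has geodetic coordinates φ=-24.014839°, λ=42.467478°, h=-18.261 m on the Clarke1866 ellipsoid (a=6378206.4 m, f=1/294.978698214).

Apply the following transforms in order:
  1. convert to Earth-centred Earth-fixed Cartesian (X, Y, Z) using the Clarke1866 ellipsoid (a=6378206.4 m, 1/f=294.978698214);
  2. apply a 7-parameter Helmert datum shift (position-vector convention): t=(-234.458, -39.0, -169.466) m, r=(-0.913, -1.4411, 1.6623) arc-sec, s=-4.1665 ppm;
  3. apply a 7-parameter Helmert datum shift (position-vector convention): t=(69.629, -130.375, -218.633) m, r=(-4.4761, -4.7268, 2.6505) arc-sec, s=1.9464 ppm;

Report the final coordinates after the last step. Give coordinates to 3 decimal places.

X=4299911.116 m, Y=3935663.586 m, Z=-2579985.020 m

start: φ=-24.014839°, λ=42.467478°, h=-18.261 m
→ ECEF (a=6378206.400, f=1/294.978698214): X=4300090.6447, Y=3935819.1934, Z=-2579628.3960
→ Helmert 7p (PV): X=4299824.5744, Y=3935787.0310, Z=-2579774.4922
→ Helmert 7p (PV): X=4299911.1164, Y=3935663.5863, Z=-2579985.0204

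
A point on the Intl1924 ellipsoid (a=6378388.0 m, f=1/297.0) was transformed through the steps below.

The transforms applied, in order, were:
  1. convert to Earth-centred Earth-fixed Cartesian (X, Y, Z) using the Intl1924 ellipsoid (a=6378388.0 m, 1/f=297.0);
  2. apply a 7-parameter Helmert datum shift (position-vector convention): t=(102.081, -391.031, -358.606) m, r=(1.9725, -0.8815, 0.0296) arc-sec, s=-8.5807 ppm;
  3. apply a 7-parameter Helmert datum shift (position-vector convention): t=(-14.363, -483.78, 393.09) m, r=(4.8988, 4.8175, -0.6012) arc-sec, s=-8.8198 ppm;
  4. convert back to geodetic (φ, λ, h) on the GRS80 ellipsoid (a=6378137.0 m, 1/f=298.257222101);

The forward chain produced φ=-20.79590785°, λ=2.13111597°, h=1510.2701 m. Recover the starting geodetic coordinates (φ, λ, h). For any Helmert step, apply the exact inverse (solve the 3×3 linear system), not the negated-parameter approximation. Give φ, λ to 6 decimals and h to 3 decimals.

φ=-20.795893°, λ=2.138966°, h=1342.237 m

start: φ=-20.795908°, λ=2.131116°, h=1510.270 m
→ ECEF (a=6378137.000, f=1/298.257222101): X=5962410.4503, Y=221874.1276, Z=-2250821.4723
→ Helmert⁻¹: X=5962529.3296, Y=222323.7840, Z=-2251100.4377
→ Helmert⁻¹: X=5962468.8237, Y=222694.3462, Z=-2250788.7558
→ geod (Bowring, a=6378388.000): φ=-20.79589300°, λ=2.13896600°, h=1342.2370 m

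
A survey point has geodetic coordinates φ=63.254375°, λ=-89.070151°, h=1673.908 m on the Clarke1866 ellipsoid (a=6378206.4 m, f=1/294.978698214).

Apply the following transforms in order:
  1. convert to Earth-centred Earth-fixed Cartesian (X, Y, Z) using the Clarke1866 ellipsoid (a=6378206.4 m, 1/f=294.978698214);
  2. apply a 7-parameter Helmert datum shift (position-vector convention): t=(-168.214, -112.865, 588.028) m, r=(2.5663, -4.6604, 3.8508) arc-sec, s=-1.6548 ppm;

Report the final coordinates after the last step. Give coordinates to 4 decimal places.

start: φ=63.254375°, λ=-89.070151°, h=1673.908 m
→ ECEF (a=6378206.400, f=1/294.978698214): X=46719.6910, Y=-2878538.4566, Z=5674095.5046
→ Helmert 7p (PV): X=46476.9379, Y=-2878716.2816, Z=5674639.3846

X=46476.9379 m, Y=-2878716.2816 m, Z=5674639.3846 m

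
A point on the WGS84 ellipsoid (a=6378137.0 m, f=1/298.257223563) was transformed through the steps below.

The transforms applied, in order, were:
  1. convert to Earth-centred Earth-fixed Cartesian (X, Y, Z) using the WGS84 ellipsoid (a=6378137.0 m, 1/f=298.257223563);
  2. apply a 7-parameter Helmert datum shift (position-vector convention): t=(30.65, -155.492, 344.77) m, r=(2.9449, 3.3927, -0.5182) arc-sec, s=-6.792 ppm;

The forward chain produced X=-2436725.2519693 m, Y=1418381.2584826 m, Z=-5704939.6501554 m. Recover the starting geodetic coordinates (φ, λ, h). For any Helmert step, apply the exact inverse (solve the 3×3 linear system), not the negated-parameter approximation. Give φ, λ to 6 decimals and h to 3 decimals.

start: X=-2436725.2520, Y=1418381.2585, Z=-5704939.6502 m
→ Helmert⁻¹: X=-2436682.1724, Y=1418458.8062, Z=-5705383.5017
→ geod (Bowring, a=6378137.000): φ=-63.85489100°, λ=149.79515400°, h=3094.8080 m

φ=-63.854891°, λ=149.795154°, h=3094.808 m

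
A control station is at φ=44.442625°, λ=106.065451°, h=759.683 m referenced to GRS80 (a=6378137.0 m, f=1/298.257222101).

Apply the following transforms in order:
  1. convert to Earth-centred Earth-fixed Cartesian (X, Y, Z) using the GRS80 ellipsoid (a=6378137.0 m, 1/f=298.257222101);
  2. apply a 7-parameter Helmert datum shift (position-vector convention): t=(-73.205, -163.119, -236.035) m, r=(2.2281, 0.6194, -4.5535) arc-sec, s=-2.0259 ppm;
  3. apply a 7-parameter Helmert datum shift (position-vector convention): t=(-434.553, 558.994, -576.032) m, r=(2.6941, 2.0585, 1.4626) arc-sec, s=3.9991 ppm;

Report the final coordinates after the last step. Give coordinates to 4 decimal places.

X=-1262774.8178 m, Y=4383882.0582 m, Z=4443188.1790 m

start: φ=44.442625°, λ=106.065451°, h=759.683 m
→ ECEF (a=6378137.000, f=1/298.257222101): X=-1262387.9504, Y=4383564.6610, Z=4443870.4843
→ Helmert 7p (PV): X=-1262348.4820, Y=4383372.5265, Z=4443676.5891
→ Helmert 7p (PV): X=-1262774.8178, Y=4383882.0582, Z=4443188.1790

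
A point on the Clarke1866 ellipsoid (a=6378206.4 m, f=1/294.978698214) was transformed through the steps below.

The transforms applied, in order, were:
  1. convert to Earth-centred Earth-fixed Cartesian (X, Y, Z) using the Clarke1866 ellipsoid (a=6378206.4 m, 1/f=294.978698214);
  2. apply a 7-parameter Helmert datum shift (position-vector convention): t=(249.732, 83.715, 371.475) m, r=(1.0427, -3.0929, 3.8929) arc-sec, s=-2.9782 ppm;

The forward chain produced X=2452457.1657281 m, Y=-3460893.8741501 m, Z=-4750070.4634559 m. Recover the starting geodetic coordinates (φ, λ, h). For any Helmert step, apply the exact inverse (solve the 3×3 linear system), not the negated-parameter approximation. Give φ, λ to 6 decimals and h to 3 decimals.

start: X=2452457.1657, Y=-3460893.8742, Z=-4750070.4635 m
→ Helmert⁻¹: X=2452078.1828, Y=-3461058.1899, Z=-4750475.3585
→ geod (Bowring, a=6378206.400): φ=-48.43182900°, λ=-54.68332700°, h=2417.2450 m

φ=-48.431829°, λ=-54.683327°, h=2417.245 m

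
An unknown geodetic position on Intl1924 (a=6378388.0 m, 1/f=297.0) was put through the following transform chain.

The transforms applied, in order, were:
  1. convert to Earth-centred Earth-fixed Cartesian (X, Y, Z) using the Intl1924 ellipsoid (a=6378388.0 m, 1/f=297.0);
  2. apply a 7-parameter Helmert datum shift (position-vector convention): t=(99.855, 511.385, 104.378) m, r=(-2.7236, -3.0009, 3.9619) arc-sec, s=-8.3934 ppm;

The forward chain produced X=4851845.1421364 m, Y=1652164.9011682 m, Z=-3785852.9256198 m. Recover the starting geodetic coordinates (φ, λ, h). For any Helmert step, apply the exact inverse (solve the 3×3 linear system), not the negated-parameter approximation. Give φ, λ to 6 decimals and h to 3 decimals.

start: X=4851845.1421, Y=1652164.9012, Z=-3785852.9256 m
→ Helmert⁻¹: X=4851762.6520, Y=1651624.1797, Z=-3786037.8595
→ geod (Bowring, a=6378388.000): φ=-36.63862700°, λ=18.79946500°, h=1153.0340 m

φ=-36.638627°, λ=18.799465°, h=1153.034 m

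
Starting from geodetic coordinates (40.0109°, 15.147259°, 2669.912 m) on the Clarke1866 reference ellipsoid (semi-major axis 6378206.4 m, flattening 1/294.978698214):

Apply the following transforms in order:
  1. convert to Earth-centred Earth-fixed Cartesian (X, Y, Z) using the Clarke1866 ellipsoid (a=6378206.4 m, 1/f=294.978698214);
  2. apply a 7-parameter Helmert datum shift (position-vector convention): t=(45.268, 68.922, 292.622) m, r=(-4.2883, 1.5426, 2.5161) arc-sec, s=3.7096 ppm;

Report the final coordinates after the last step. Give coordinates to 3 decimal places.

X=4724147.045 m, Y=1279049.000 m, Z=4080677.196 m

start: φ=40.010900°, λ=15.147259°, h=2669.912 m
→ ECEF (a=6378206.400, f=1/294.978698214): X=4724069.3358, Y=1278832.8747, Z=4080431.3547
→ Helmert 7p (PV): X=4724147.0450, Y=1279049.0005, Z=4080677.1959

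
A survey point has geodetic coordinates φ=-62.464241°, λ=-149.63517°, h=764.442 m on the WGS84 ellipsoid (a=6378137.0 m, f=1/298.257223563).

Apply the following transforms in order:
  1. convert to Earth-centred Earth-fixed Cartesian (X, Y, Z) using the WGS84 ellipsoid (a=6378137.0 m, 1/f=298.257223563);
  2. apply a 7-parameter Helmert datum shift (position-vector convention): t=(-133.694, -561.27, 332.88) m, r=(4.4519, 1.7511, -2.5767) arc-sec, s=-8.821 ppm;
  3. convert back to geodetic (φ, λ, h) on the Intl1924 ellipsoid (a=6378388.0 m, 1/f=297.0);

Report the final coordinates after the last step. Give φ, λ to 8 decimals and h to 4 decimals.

start: φ=-62.464241°, λ=-149.635170°, h=764.442 m
→ ECEF (a=6378137.000, f=1/298.257223563): X=-2551173.0637, Y=-1494660.0769, Z=-5633297.8916
→ Helmert 7p (PV): X=-2551350.7491, Y=-1495054.7083, Z=-5632925.9217
→ geod (Bowring, a=6378388.000): φ=-62.46056494°, λ=-149.63031301°, h=418.5148 m

φ=-62.46056494°, λ=-149.63031301°, h=418.5148 m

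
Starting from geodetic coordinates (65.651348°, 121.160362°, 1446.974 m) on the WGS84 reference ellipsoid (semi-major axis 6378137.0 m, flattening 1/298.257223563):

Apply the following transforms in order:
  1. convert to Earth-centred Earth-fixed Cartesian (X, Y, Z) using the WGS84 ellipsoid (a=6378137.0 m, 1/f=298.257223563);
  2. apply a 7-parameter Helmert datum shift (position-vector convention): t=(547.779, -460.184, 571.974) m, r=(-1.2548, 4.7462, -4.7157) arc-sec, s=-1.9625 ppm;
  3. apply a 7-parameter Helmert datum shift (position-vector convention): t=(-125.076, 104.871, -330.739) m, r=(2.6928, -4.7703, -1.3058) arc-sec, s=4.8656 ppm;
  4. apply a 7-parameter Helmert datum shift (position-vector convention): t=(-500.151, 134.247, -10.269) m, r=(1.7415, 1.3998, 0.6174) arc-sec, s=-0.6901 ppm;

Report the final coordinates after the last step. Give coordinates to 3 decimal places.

X=-1364750.477 m, Y=2256752.230 m, Z=5789633.092 m

start: φ=65.651348°, λ=121.160362°, h=1446.974 m
→ ECEF (a=6378137.000, f=1/298.257223563): X=-1364767.7441, Y=2257021.8007, Z=5789345.4125
→ Helmert 7p (PV): X=-1364032.4721, Y=2256623.6081, Z=5789923.6980
→ Helmert 7p (PV): X=-1364283.8035, Y=2256672.5061, Z=5789619.0447
→ Helmert 7p (PV): X=-1364750.4769, Y=2256752.2302, Z=5789633.0920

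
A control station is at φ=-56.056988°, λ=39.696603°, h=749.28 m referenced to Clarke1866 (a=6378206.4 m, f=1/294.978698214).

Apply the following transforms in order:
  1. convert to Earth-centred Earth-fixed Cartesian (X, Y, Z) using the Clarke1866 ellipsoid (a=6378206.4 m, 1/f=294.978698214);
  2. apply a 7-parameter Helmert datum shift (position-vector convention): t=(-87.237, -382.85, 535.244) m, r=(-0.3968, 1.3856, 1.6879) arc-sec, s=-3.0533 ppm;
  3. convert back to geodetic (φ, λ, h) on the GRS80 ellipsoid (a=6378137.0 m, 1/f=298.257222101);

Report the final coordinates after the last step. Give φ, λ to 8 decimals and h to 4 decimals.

φ=-56.05501002°, λ=39.69347581°, h=17.7628 m

start: φ=-56.056988°, λ=39.696603°, h=749.280 m
→ ECEF (a=6378206.400, f=1/294.978698214): X=2746991.0234, Y=2280320.7780, Z=-5268408.0486
→ Helmert 7p (PV): X=2746841.3479, Y=2279943.3095, Z=-5267879.5583
→ geod (Bowring, a=6378137.000): φ=-56.05501002°, λ=39.69347581°, h=17.7628 m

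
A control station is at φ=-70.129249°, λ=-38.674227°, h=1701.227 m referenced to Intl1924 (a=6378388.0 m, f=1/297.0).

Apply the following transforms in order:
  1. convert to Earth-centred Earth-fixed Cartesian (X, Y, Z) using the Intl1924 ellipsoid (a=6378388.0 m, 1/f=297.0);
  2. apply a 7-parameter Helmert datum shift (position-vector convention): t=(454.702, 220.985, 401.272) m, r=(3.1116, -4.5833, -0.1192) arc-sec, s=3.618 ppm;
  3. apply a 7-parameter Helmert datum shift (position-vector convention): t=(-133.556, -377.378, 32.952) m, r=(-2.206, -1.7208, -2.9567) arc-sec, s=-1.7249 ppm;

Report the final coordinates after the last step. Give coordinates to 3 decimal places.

start: φ=-70.129249°, λ=-38.674227°, h=1701.227 m
→ ECEF (a=6378388.000, f=1/297.0): X=1698097.2477, Y=-1359178.7670, Z=-5977696.5577
→ Helmert 7p (PV): X=1698690.1356, Y=-1358873.5042, Z=-5977299.6843
→ Helmert 7p (PV): X=1698584.0374, Y=-1359336.8151, Z=-5977227.7173

X=1698584.037 m, Y=-1359336.815 m, Z=-5977227.717 m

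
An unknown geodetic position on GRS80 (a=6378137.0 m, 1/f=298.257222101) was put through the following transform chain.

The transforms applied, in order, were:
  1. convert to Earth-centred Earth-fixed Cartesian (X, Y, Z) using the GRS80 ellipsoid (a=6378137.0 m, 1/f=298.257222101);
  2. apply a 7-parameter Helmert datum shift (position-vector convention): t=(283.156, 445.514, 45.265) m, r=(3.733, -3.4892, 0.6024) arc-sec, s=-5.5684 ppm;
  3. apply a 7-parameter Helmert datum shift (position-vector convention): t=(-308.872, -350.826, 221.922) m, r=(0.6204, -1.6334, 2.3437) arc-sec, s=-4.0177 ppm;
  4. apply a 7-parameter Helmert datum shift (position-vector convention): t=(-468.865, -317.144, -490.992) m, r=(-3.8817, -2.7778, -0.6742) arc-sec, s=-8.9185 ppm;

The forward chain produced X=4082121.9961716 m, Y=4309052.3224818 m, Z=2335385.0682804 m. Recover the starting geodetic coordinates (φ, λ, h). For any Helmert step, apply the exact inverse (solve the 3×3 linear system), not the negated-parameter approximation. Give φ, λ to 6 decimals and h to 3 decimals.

φ=21.607239°, λ=46.545914°, h=3941.014 m

start: X=4082121.9962, Y=4309052.3225, Z=2335385.0683 m
→ Helmert⁻¹: X=4082644.6446, Y=4309377.2848, Z=2335923.0096
→ Helmert⁻¹: X=4083037.3862, Y=4309706.0574, Z=2335665.1758
→ Helmert⁻¹: X=4082829.0575, Y=4309314.8831, Z=2335485.8605
→ geod (Bowring, a=6378137.000): φ=21.60723900°, λ=46.54591400°, h=3941.0140 m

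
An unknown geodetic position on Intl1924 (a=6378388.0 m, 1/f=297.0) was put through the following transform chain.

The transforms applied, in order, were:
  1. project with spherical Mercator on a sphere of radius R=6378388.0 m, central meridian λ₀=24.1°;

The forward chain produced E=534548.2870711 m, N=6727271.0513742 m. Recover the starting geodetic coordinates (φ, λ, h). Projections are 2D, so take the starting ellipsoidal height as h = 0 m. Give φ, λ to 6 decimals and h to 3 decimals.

start: E=534548.2871, N=6727271.0514 m
→ merc⁻¹: φ=51.59378000°, λ=28.90174000°

φ=51.593780°, λ=28.901740°, h=0.000 m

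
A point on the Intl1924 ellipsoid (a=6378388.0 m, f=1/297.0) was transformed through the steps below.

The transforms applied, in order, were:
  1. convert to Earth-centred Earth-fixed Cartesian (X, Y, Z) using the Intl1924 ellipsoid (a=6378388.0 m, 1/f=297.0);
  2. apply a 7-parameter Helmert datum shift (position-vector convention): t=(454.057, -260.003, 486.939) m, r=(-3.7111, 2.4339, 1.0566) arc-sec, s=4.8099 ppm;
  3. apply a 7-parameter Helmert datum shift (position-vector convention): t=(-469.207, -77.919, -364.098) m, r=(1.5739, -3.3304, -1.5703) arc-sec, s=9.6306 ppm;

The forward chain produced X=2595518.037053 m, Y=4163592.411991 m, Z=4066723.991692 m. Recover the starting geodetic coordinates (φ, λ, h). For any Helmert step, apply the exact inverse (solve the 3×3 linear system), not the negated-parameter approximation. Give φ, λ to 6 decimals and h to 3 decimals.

start: X=2595518.0371, Y=4163592.4120, Z=4066723.9917 m
→ Helmert⁻¹: X=2595996.2115, Y=4163681.0291, Z=4066975.2351
→ Helmert⁻¹: X=2595503.0146, Y=4163834.5430, Z=4066574.2788
→ geod (Bowring, a=6378388.000): φ=39.84207200°, λ=58.06288000°, h=3073.5520 m

φ=39.842072°, λ=58.062880°, h=3073.552 m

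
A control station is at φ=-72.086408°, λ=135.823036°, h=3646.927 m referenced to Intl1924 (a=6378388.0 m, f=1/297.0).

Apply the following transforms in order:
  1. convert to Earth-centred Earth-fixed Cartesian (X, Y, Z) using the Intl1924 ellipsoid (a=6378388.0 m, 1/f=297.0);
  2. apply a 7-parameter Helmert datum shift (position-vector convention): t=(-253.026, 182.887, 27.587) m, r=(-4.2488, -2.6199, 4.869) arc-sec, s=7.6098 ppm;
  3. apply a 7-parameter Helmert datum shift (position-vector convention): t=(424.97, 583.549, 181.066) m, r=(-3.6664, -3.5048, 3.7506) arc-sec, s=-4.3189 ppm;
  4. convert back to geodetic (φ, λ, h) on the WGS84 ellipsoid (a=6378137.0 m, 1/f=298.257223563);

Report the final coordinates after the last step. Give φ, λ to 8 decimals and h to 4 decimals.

start: φ=-72.086408°, λ=135.823036°, h=3646.927 m
→ ECEF (a=6378388.000, f=1/297.0): X=-1412148.3129, Y=1372149.9852, Z=-6050272.6720
→ Helmert 7p (PV): X=-1412367.6267, Y=1372185.3500, Z=-6050337.3279
→ Helmert 7p (PV): X=-1411858.7024, Y=1372629.7456, Z=-6050178.5204
→ geod (Bowring, a=6378137.000): φ=-72.08458854°, λ=135.80715184°, h=3764.6170 m

φ=-72.08458854°, λ=135.80715184°, h=3764.6170 m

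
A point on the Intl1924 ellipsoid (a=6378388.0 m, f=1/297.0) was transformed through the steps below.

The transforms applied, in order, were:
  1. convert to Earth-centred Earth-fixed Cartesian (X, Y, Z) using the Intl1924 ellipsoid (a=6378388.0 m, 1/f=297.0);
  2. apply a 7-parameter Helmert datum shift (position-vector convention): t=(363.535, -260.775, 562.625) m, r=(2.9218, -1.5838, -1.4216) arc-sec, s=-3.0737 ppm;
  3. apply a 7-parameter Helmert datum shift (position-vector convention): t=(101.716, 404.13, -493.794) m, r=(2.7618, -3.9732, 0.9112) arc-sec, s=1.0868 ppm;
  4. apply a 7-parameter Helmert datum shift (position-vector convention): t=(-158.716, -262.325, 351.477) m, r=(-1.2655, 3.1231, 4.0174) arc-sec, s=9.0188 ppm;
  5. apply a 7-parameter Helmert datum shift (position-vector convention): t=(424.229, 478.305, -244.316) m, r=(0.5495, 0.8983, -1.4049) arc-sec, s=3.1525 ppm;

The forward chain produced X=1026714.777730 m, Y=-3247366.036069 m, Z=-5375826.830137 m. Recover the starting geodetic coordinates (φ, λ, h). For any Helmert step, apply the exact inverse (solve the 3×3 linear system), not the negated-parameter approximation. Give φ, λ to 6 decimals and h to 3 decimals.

start: X=1026714.7777, Y=-3247366.0361, Z=-5375826.8301 m
→ Helmert⁻¹: X=1026332.8459, Y=-3247841.4325, Z=-5375552.4455
→ Helmert⁻¹: X=1026500.4493, Y=-3247536.8290, Z=-5375859.8209
→ Helmert⁻¹: X=1026279.7263, Y=-3248013.9363, Z=-5375336.4643
→ Helmert⁻¹: X=1025900.4505, Y=-3247832.2242, Z=-5375877.4841
→ geod (Bowring, a=6378388.000): φ=-57.81723000°, λ=-72.47011300°, h=993.9830 m

φ=-57.817230°, λ=-72.470113°, h=993.983 m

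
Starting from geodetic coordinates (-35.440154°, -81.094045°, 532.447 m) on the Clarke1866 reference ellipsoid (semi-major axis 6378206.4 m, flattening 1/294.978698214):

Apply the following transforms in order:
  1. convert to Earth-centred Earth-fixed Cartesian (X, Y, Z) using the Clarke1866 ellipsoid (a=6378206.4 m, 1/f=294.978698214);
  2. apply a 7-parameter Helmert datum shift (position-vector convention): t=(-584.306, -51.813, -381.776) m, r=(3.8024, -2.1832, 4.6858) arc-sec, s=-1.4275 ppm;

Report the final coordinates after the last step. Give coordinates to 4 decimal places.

X=805034.7216 m, Y=-5140051.7261 m, Z=-3678342.8670 m

start: φ=-35.440154°, λ=-81.094045°, h=532.447 m
→ ECEF (a=6378206.400, f=1/294.978698214): X=805464.4797, Y=-5140093.3486, Z=-3677880.1113
→ Helmert 7p (PV): X=805034.7216, Y=-5140051.7261, Z=-3678342.8670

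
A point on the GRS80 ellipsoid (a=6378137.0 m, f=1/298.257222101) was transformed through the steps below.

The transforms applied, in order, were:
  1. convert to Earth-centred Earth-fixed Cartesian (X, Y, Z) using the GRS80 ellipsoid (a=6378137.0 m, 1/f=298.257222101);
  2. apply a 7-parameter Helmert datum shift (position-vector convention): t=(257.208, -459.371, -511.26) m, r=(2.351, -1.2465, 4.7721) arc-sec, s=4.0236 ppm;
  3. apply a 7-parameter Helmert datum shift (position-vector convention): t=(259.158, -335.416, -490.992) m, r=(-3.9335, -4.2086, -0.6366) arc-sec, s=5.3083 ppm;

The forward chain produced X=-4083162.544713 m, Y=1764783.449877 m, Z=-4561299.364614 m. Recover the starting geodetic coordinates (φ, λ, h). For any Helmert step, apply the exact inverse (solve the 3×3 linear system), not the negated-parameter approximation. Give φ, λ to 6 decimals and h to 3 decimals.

start: X=-4083162.5447, Y=1764783.4499, Z=-4561299.3646 m
→ Helmert⁻¹: X=-4083498.5300, Y=1765183.8657, Z=-4560667.1811
→ Helmert⁻¹: X=-4083726.0141, Y=1765678.6365, Z=-4560133.0193
→ geod (Bowring, a=6378137.000): φ=-45.89836900°, λ=156.61781600°, h=3815.2610 m

φ=-45.898369°, λ=156.617816°, h=3815.261 m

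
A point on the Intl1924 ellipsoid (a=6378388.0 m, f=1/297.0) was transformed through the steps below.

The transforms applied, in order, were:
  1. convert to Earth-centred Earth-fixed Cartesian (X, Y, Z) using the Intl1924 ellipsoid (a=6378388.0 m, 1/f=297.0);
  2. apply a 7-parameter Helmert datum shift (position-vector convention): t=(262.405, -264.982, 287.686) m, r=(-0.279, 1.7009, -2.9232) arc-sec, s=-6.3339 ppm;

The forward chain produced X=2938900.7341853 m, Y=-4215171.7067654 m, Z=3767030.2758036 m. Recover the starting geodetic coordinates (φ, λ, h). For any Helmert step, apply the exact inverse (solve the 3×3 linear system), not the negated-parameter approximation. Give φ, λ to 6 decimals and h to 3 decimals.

φ=36.429330°, λ=-55.115247°, h=164.084 m

start: X=2938900.7342, Y=-4215171.7068, Z=3767030.2758 m
→ Helmert⁻¹: X=2938685.6145, Y=-4214896.8695, Z=3766784.9799
→ geod (Bowring, a=6378388.000): φ=36.42933000°, λ=-55.11524700°, h=164.0840 m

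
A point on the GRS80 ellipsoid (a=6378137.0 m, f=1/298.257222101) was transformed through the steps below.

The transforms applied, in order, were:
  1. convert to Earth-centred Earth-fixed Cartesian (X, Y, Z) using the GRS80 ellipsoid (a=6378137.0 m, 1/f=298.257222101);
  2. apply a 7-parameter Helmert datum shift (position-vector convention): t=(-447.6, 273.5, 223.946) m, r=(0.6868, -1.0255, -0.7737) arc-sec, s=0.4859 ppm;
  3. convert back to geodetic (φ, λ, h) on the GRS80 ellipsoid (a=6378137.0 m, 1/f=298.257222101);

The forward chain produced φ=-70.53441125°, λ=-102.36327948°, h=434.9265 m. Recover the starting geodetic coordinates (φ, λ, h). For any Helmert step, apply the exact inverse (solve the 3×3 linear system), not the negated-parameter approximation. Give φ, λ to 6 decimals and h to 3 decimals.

start: φ=-70.534411°, λ=-102.363279°, h=434.926 m
→ ECEF (a=6378137.000, f=1/298.257222101): X=-456470.8642, Y=-2082511.5282, Z=-5991580.3473
→ Helmert⁻¹: X=-456045.0198, Y=-2082805.6777, Z=-5991792.1794
→ geod (Bowring, a=6378137.000): φ=-70.53338600°, λ=-102.35040900°, h=700.0350 m

φ=-70.533386°, λ=-102.350409°, h=700.035 m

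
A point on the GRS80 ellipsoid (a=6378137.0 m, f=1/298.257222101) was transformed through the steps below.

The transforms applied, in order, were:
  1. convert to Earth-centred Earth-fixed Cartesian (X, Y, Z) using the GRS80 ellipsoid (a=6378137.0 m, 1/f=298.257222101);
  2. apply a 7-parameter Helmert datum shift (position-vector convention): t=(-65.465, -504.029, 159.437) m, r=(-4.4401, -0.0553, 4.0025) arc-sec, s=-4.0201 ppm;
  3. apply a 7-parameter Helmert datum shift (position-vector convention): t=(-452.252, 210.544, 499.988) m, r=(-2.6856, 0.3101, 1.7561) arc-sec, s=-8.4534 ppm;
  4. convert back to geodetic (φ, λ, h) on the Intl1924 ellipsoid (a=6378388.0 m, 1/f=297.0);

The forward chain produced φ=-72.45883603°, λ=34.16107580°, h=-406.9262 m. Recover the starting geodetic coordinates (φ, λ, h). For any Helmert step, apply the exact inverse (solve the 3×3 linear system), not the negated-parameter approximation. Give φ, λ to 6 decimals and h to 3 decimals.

φ=-72.453912°, λ=34.163075°, h=647.662 m

start: φ=-72.458836°, λ=34.161076°, h=-406.926 m
→ ECEF (a=6378388.000, f=1/297.0): X=1595485.7577, Y=1082707.2245, Z=-6059069.3727
→ Helmert⁻¹: X=1595969.8278, Y=1082571.1406, Z=-6059604.0905
→ Helmert⁻¹: X=1596061.1031, Y=1083178.9964, Z=-6059764.9996
→ geod (Bowring, a=6378137.000): φ=-72.45391200°, λ=34.16307500°, h=647.6620 m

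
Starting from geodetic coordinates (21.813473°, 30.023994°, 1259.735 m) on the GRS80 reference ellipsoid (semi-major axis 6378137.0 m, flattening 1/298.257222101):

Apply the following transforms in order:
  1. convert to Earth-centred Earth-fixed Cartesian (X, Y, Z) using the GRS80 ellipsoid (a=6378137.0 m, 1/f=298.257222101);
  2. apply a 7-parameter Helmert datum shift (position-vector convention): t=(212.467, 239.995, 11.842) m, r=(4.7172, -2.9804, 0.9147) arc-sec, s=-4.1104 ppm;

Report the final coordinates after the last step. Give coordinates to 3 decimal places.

start: φ=21.813473°, λ=30.023994°, h=1259.735 m
→ ECEF (a=6378137.000, f=1/298.257222101): X=5130271.8353, Y=2964829.0860, Z=2355718.4248
→ Helmert 7p (PV): X=5130416.0285, Y=2965025.7708, Z=2355862.5171

X=5130416.028 m, Y=2965025.771 m, Z=2355862.517 m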